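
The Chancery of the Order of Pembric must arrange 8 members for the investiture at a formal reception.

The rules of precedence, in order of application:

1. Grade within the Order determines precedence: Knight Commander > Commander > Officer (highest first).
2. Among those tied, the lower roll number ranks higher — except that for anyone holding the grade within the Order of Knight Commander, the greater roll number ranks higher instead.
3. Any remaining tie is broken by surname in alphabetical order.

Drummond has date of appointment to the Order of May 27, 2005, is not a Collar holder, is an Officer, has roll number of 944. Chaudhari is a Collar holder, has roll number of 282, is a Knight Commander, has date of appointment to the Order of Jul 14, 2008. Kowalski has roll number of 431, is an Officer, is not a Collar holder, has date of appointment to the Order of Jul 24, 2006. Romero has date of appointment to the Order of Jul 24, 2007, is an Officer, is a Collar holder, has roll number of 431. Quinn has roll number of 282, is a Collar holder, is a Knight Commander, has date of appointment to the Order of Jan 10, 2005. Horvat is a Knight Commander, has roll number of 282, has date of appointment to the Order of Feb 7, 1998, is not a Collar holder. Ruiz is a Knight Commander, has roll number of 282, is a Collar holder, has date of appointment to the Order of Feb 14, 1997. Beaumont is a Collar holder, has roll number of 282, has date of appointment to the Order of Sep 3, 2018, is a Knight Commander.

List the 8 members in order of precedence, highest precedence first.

By grade within the Order: Beaumont, Chaudhari, Horvat, Quinn and Ruiz (Knight Commander); then Kowalski, Romero and Drummond (Officer).
Beaumont, Chaudhari, Horvat, Quinn and Ruiz all have roll number 282, so the next rule applies.
Among Beaumont, Chaudhari, Horvat, Quinn and Ruiz, alphabetically by surname: Beaumont before Chaudhari before Horvat before Quinn before Ruiz.
Among Kowalski, Romero and Drummond, by roll number (lower first): Kowalski and Romero (431) before Drummond (944).
Among Kowalski and Romero, alphabetically by surname: Kowalski before Romero.
Full order: Beaumont, Chaudhari, Horvat, Quinn, Ruiz, Kowalski, Romero, Drummond.

Beaumont, Chaudhari, Horvat, Quinn, Ruiz, Kowalski, Romero, Drummond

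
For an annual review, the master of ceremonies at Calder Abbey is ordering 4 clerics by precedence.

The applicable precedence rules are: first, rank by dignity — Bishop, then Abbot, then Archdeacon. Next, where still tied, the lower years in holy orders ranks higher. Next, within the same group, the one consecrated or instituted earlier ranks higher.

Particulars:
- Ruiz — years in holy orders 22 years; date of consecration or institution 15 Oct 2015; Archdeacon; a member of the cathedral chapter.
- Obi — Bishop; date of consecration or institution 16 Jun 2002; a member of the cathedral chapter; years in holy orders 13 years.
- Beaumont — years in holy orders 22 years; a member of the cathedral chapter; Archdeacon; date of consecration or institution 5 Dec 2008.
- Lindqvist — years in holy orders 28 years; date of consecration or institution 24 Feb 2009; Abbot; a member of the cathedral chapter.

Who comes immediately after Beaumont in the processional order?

Ruiz

By dignity: Obi (Bishop); then Lindqvist (Abbot); then Beaumont and Ruiz (Archdeacon).
Beaumont and Ruiz both have years in holy orders 22 years, so the next rule applies.
Among Beaumont and Ruiz, by date of consecration or institution (earlier first): Beaumont (5 Dec 2008) before Ruiz (15 Oct 2015).
Order: Obi, Lindqvist, Beaumont, Ruiz.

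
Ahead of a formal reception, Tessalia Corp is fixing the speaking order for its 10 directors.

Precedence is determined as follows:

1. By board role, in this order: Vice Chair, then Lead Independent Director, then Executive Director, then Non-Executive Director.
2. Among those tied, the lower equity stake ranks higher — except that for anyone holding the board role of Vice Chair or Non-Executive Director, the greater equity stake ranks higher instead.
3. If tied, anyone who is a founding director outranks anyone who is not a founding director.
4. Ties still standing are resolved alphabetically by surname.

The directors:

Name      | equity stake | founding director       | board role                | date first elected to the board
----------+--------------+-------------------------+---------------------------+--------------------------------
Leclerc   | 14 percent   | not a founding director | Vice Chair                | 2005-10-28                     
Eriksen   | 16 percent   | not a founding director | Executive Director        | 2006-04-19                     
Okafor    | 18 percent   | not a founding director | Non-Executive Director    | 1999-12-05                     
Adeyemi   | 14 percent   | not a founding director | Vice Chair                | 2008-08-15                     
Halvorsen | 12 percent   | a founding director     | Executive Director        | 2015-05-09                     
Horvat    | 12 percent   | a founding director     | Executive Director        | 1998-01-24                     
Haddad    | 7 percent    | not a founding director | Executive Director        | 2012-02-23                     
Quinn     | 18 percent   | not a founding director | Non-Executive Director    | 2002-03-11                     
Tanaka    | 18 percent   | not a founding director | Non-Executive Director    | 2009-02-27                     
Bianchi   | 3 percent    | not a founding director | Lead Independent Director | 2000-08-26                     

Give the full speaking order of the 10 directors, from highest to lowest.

By board role: Adeyemi and Leclerc (Vice Chair); then Bianchi (Lead Independent Director); then Haddad, Halvorsen, Horvat and Eriksen (Executive Director); then Okafor, Quinn and Tanaka (Non-Executive Director).
Adeyemi and Leclerc both have equity stake 14 percent, so the next rule applies.
Adeyemi and Leclerc are each not a founding director, so the next rule applies.
Among Adeyemi and Leclerc, alphabetically by surname: Adeyemi before Leclerc.
Among Haddad, Halvorsen, Horvat and Eriksen, by equity stake (lower first): Haddad (7 percent) before Halvorsen and Horvat (12 percent) before Eriksen (16 percent).
Halvorsen and Horvat are each a founding director, so the next rule applies.
Among Halvorsen and Horvat, alphabetically by surname: Halvorsen before Horvat.
Okafor, Quinn and Tanaka all have equity stake 18 percent, so the next rule applies.
Okafor, Quinn and Tanaka are each not a founding director, so the next rule applies.
Among Okafor, Quinn and Tanaka, alphabetically by surname: Okafor before Quinn before Tanaka.
Full order: Adeyemi, Leclerc, Bianchi, Haddad, Halvorsen, Horvat, Eriksen, Okafor, Quinn, Tanaka.

Adeyemi, Leclerc, Bianchi, Haddad, Halvorsen, Horvat, Eriksen, Okafor, Quinn, Tanaka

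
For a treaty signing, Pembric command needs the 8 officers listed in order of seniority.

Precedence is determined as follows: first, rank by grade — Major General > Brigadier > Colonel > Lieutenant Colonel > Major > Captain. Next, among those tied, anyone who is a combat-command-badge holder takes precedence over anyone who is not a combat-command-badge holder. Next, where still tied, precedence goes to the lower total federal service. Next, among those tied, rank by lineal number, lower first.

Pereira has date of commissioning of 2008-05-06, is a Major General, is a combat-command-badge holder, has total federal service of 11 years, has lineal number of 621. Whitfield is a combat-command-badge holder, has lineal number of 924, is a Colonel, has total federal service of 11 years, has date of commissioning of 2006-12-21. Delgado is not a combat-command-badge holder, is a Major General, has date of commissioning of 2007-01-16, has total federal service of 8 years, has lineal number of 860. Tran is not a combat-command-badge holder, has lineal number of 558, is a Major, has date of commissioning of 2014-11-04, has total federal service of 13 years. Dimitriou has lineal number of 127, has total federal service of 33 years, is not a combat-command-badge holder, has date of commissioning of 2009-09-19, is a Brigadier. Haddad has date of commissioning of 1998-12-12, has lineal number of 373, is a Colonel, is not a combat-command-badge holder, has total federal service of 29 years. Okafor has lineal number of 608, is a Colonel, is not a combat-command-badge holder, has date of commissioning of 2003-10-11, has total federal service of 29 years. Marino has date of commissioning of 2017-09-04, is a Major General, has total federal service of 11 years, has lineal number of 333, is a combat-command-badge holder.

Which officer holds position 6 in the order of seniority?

By grade: Marino, Pereira and Delgado (Major General); then Dimitriou (Brigadier); then Whitfield, Haddad and Okafor (Colonel); then Tran (Major).
Among Marino, Pereira and Delgado, a combat-command-badge holder before not a combat-command-badge holder: Marino and Pereira (a combat-command-badge holder) before Delgado (not a combat-command-badge holder).
Marino and Pereira both have total federal service 11 years, so the next rule applies.
Among Marino and Pereira, by lineal number (lower first): Marino (333) before Pereira (621).
Among Whitfield, Haddad and Okafor, a combat-command-badge holder before not a combat-command-badge holder: Whitfield (a combat-command-badge holder) before Haddad and Okafor (not a combat-command-badge holder).
Haddad and Okafor both have total federal service 29 years, so the next rule applies.
Among Haddad and Okafor, by lineal number (lower first): Haddad (373) before Okafor (608).
Order: Marino, Pereira, Delgado, Dimitriou, Whitfield, Haddad, Okafor, Tran.

Haddad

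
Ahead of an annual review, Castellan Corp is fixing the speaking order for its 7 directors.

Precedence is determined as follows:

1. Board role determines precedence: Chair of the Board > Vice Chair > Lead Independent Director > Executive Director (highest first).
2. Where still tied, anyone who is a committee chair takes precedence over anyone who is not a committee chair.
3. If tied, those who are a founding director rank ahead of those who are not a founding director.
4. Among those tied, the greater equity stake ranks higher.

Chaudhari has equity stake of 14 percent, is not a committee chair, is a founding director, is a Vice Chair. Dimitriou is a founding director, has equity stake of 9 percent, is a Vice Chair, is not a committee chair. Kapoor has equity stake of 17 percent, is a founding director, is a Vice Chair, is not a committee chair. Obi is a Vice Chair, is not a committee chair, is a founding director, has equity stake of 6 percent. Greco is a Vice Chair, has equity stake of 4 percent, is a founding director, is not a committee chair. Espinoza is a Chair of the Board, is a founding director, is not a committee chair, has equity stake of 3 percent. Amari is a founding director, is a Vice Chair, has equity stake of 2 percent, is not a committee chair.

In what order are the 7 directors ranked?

By board role: Espinoza (Chair of the Board); then Kapoor, Chaudhari, Dimitriou, Obi, Greco and Amari (Vice Chair).
Kapoor, Chaudhari, Dimitriou, Obi, Greco and Amari are each not a committee chair, so the next rule applies.
Kapoor, Chaudhari, Dimitriou, Obi, Greco and Amari are each a founding director, so the next rule applies.
Among Kapoor, Chaudhari, Dimitriou, Obi, Greco and Amari, by equity stake (higher first): Kapoor (17 percent) before Chaudhari (14 percent) before Dimitriou (9 percent) before Obi (6 percent) before Greco (4 percent) before Amari (2 percent).
Full order: Espinoza, Kapoor, Chaudhari, Dimitriou, Obi, Greco, Amari.

Espinoza, Kapoor, Chaudhari, Dimitriou, Obi, Greco, Amari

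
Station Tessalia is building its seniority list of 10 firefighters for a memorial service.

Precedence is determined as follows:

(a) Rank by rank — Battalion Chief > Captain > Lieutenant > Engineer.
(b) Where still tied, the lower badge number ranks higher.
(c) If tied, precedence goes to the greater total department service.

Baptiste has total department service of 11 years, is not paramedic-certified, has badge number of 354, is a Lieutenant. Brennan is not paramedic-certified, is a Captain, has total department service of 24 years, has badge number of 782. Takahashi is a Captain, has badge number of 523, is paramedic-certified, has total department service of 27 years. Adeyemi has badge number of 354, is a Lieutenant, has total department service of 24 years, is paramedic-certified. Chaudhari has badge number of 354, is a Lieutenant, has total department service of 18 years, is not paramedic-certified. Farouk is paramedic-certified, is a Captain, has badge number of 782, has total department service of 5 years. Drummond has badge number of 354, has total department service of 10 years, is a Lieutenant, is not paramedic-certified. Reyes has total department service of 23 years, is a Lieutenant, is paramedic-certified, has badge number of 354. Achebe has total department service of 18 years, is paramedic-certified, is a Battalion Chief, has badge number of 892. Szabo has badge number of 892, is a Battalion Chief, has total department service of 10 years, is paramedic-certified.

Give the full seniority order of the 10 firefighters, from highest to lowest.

By rank: Achebe and Szabo (Battalion Chief); then Takahashi, Brennan and Farouk (Captain); then Adeyemi, Reyes, Chaudhari, Baptiste and Drummond (Lieutenant).
Achebe and Szabo both have badge number 892, so the next rule applies.
Among Achebe and Szabo, by total department service (higher first): Achebe (18 years) before Szabo (10 years).
Among Takahashi, Brennan and Farouk, by badge number (lower first): Takahashi (523) before Brennan and Farouk (782).
Among Brennan and Farouk, by total department service (higher first): Brennan (24 years) before Farouk (5 years).
Adeyemi, Reyes, Chaudhari, Baptiste and Drummond all have badge number 354, so the next rule applies.
Among Adeyemi, Reyes, Chaudhari, Baptiste and Drummond, by total department service (higher first): Adeyemi (24 years) before Reyes (23 years) before Chaudhari (18 years) before Baptiste (11 years) before Drummond (10 years).
Full order: Achebe, Szabo, Takahashi, Brennan, Farouk, Adeyemi, Reyes, Chaudhari, Baptiste, Drummond.

Achebe, Szabo, Takahashi, Brennan, Farouk, Adeyemi, Reyes, Chaudhari, Baptiste, Drummond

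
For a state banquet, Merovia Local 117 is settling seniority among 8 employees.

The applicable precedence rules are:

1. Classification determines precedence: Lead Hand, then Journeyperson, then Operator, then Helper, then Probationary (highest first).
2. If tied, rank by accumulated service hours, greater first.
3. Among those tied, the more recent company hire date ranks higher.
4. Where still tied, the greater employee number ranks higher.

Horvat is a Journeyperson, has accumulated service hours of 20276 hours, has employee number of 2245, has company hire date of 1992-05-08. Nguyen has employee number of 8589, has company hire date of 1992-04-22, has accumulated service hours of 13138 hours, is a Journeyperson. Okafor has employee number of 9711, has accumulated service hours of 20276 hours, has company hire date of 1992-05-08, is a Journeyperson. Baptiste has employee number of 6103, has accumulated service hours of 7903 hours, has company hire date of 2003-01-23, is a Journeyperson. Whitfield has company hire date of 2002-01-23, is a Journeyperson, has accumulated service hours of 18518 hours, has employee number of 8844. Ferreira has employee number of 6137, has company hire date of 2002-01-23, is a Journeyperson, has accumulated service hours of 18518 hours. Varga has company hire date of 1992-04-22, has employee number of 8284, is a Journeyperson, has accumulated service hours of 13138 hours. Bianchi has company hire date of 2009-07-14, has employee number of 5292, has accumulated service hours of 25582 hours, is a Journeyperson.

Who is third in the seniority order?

Horvat

By classification: Bianchi, Okafor, Horvat, Whitfield, Ferreira, Nguyen, Varga and Baptiste (Journeyperson).
Among Bianchi, Okafor, Horvat, Whitfield, Ferreira, Nguyen, Varga and Baptiste, by accumulated service hours (higher first): Bianchi (25582 hours) before Okafor and Horvat (20276 hours) before Whitfield and Ferreira (18518 hours) before Nguyen and Varga (13138 hours) before Baptiste (7903 hours).
Okafor and Horvat both have company hire date 1992-05-08, so the next rule applies.
Among Okafor and Horvat, by employee number (higher first): Okafor (9711) before Horvat (2245).
Whitfield and Ferreira both have company hire date 2002-01-23, so the next rule applies.
Among Whitfield and Ferreira, by employee number (higher first): Whitfield (8844) before Ferreira (6137).
Nguyen and Varga both have company hire date 1992-04-22, so the next rule applies.
Among Nguyen and Varga, by employee number (higher first): Nguyen (8589) before Varga (8284).
Order: Bianchi, Okafor, Horvat, Whitfield, Ferreira, Nguyen, Varga, Baptiste.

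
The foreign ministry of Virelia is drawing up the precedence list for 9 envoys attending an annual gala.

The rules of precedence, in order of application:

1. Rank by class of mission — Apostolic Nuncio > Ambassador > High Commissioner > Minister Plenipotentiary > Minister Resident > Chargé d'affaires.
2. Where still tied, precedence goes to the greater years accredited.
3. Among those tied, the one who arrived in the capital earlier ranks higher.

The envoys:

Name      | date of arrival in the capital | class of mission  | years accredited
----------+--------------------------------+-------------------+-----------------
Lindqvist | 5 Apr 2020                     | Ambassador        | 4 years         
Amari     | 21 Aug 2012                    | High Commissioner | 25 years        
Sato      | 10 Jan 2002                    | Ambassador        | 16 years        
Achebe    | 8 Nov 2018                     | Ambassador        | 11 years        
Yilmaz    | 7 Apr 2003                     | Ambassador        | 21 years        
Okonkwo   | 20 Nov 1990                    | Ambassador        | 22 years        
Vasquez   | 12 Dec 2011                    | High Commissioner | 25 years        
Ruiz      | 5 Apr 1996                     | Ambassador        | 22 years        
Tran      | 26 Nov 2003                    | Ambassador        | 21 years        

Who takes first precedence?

By class of mission: Okonkwo, Ruiz, Yilmaz, Tran, Sato, Achebe and Lindqvist (Ambassador); then Vasquez and Amari (High Commissioner).
Among Okonkwo, Ruiz, Yilmaz, Tran, Sato, Achebe and Lindqvist, by years accredited (higher first): Okonkwo and Ruiz (22 years) before Yilmaz and Tran (21 years) before Sato (16 years) before Achebe (11 years) before Lindqvist (4 years).
Among Okonkwo and Ruiz, by date of arrival in the capital (earlier first): Okonkwo (20 Nov 1990) before Ruiz (5 Apr 1996).
Among Yilmaz and Tran, by date of arrival in the capital (earlier first): Yilmaz (7 Apr 2003) before Tran (26 Nov 2003).
Vasquez and Amari both have years accredited 25 years, so the next rule applies.
Among Vasquez and Amari, by date of arrival in the capital (earlier first): Vasquez (12 Dec 2011) before Amari (21 Aug 2012).
Order: Okonkwo, Ruiz, Yilmaz, Tran, Sato, Achebe, Lindqvist, Vasquez, Amari.

Okonkwo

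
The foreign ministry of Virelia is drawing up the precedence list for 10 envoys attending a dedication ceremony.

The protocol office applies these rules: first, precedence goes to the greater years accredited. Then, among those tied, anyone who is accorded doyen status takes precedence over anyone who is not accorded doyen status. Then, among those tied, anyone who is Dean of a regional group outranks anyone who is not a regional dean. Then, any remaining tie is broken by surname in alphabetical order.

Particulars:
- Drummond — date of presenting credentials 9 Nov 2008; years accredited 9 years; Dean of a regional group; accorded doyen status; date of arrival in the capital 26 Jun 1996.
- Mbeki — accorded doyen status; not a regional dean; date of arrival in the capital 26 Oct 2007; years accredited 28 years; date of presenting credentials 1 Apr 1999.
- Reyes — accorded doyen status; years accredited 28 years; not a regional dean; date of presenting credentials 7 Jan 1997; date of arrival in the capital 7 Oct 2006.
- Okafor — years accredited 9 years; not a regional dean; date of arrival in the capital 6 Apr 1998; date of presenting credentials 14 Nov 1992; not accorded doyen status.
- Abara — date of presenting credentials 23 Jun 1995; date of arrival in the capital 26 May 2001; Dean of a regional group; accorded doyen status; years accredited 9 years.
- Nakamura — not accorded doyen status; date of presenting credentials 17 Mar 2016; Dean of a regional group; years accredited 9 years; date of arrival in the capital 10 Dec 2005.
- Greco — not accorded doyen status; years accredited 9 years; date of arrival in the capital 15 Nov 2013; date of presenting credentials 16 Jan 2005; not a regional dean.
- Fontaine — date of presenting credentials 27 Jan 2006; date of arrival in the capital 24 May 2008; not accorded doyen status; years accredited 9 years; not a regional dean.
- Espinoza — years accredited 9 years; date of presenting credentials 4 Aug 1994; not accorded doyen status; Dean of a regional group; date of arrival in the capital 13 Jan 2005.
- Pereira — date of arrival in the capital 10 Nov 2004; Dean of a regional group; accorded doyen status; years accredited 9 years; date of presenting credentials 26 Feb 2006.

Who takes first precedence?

By years accredited (higher first): Mbeki and Reyes (both 28 years); then Abara, Drummond, Pereira, Espinoza, Nakamura, Fontaine, Greco and Okafor (each 9 years).
Mbeki and Reyes are each accorded doyen status, so the next rule applies.
Mbeki and Reyes are each not a regional dean, so the next rule applies.
Among Mbeki and Reyes, alphabetically by surname: Mbeki before Reyes.
Among Abara, Drummond, Pereira, Espinoza, Nakamura, Fontaine, Greco and Okafor, accorded doyen status before not accorded doyen status: Abara, Drummond and Pereira (accorded doyen status) before Espinoza, Nakamura, Fontaine, Greco and Okafor (not accorded doyen status).
Abara, Drummond and Pereira are each Dean of a regional group, so the next rule applies.
Among Abara, Drummond and Pereira, alphabetically by surname: Abara before Drummond before Pereira.
Among Espinoza, Nakamura, Fontaine, Greco and Okafor, Dean of a regional group before not a regional dean: Espinoza and Nakamura (Dean of a regional group) before Fontaine, Greco and Okafor (not a regional dean).
Among Espinoza and Nakamura, alphabetically by surname: Espinoza before Nakamura.
Among Fontaine, Greco and Okafor, alphabetically by surname: Fontaine before Greco before Okafor.
Order: Mbeki, Reyes, Abara, Drummond, Pereira, Espinoza, Nakamura, Fontaine, Greco, Okafor.

Mbeki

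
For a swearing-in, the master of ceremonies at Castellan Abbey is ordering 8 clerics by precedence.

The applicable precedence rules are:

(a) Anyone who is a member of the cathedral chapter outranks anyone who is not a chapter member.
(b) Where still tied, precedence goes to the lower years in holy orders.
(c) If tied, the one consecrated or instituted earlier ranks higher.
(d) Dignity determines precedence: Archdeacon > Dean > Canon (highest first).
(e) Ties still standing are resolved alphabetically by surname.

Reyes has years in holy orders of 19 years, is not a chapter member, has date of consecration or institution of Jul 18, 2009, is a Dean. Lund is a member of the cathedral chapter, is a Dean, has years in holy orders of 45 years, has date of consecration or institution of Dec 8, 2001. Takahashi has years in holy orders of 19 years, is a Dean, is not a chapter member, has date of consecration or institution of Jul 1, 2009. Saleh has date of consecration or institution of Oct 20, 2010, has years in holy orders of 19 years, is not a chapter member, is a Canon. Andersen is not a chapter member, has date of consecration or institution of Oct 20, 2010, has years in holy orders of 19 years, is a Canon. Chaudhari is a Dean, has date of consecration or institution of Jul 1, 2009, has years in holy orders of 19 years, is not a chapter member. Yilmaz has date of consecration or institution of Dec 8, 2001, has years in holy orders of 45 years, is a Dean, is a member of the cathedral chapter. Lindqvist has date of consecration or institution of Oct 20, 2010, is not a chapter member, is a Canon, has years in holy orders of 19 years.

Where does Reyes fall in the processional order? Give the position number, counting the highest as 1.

By the first rule: Lund and Yilmaz (both a member of the cathedral chapter); then Chaudhari, Takahashi, Reyes, Andersen, Lindqvist and Saleh (each not a chapter member).
Lund and Yilmaz both have years in holy orders 45 years, so the next rule applies.
Lund and Yilmaz both have date of consecration or institution Dec 8, 2001, so the next rule applies.
Lund and Yilmaz are each Dean, so the next rule applies.
Among Lund and Yilmaz, alphabetically by surname: Lund before Yilmaz.
Chaudhari, Takahashi, Reyes, Andersen, Lindqvist and Saleh all have years in holy orders 19 years, so the next rule applies.
Among Chaudhari, Takahashi, Reyes, Andersen, Lindqvist and Saleh, by date of consecration or institution (earlier first): Chaudhari and Takahashi (Jul 1, 2009) before Reyes (Jul 18, 2009) before Andersen, Lindqvist and Saleh (Oct 20, 2010).
Chaudhari and Takahashi are each Dean, so the next rule applies.
Among Chaudhari and Takahashi, alphabetically by surname: Chaudhari before Takahashi.
Andersen, Lindqvist and Saleh are each Canon, so the next rule applies.
Among Andersen, Lindqvist and Saleh, alphabetically by surname: Andersen before Lindqvist before Saleh.
Order: Lund, Yilmaz, Chaudhari, Takahashi, Reyes, Andersen, Lindqvist, Saleh. So position 5.

5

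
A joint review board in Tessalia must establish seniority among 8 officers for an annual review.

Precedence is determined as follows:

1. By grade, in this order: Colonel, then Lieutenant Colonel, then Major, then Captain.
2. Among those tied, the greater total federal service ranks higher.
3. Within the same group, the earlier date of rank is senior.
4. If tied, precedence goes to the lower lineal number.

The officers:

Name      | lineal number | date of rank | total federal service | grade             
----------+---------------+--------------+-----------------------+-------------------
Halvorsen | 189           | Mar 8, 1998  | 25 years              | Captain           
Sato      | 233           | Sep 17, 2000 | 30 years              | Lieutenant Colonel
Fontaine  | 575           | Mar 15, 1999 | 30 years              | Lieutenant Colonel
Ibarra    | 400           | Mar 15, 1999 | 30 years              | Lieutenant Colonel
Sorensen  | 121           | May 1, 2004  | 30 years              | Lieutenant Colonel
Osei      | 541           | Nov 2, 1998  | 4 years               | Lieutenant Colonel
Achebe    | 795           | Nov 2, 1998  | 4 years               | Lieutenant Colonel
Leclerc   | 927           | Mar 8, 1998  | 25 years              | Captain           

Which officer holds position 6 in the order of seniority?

Achebe

By grade: Ibarra, Fontaine, Sato, Sorensen, Osei and Achebe (Lieutenant Colonel); then Halvorsen and Leclerc (Captain).
Among Ibarra, Fontaine, Sato, Sorensen, Osei and Achebe, by total federal service (higher first): Ibarra, Fontaine, Sato and Sorensen (30 years) before Osei and Achebe (4 years).
Among Ibarra, Fontaine, Sato and Sorensen, by date of rank (earlier first): Ibarra and Fontaine (Mar 15, 1999) before Sato (Sep 17, 2000) before Sorensen (May 1, 2004).
Among Ibarra and Fontaine, by lineal number (lower first): Ibarra (400) before Fontaine (575).
Osei and Achebe both have date of rank Nov 2, 1998, so the next rule applies.
Among Osei and Achebe, by lineal number (lower first): Osei (541) before Achebe (795).
Halvorsen and Leclerc both have total federal service 25 years, so the next rule applies.
Halvorsen and Leclerc both have date of rank Mar 8, 1998, so the next rule applies.
Among Halvorsen and Leclerc, by lineal number (lower first): Halvorsen (189) before Leclerc (927).
Order: Ibarra, Fontaine, Sato, Sorensen, Osei, Achebe, Halvorsen, Leclerc.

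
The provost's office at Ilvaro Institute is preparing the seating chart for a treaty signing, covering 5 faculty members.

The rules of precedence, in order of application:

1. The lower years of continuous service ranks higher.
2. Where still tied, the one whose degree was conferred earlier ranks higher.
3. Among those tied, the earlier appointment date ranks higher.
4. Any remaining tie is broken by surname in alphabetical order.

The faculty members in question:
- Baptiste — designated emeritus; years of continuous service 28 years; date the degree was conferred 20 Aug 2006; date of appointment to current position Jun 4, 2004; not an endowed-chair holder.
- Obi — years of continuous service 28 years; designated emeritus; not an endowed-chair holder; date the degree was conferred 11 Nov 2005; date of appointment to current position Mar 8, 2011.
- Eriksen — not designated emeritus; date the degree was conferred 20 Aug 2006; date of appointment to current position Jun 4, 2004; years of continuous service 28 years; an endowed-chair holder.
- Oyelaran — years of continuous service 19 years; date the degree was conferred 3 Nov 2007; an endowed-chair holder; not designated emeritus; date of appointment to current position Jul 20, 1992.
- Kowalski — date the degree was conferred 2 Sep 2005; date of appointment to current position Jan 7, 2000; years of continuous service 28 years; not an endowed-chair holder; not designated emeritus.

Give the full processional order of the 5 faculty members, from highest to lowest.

Oyelaran, Kowalski, Obi, Baptiste, Eriksen

By years of continuous service (lower first): Oyelaran (19 years); then Kowalski, Obi, Baptiste and Eriksen (each 28 years).
Among Kowalski, Obi, Baptiste and Eriksen, by date the degree was conferred (earlier first): Kowalski (2 Sep 2005) before Obi (11 Nov 2005) before Baptiste and Eriksen (20 Aug 2006).
Baptiste and Eriksen both have date of appointment to current position Jun 4, 2004, so the next rule applies.
Among Baptiste and Eriksen, alphabetically by surname: Baptiste before Eriksen.
Full order: Oyelaran, Kowalski, Obi, Baptiste, Eriksen.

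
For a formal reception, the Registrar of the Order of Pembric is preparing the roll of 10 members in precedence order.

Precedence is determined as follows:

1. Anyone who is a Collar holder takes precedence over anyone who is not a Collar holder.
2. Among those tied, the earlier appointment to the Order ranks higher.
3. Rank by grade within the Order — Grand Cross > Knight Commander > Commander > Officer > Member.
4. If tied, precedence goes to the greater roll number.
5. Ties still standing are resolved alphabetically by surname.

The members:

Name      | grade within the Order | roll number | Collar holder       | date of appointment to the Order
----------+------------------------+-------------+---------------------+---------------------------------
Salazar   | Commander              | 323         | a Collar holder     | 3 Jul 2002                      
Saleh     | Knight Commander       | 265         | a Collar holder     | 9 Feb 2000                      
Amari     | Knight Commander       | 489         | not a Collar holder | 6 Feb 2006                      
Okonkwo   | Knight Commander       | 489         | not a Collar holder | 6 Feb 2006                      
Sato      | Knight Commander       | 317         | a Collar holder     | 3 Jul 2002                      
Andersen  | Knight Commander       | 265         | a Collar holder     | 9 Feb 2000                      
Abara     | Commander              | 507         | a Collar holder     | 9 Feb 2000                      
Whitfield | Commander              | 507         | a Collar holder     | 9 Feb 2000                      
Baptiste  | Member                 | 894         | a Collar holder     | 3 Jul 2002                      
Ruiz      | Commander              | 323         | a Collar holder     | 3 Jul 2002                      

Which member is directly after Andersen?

Saleh

By the first rule: Andersen, Saleh, Abara, Whitfield, Sato, Ruiz, Salazar and Baptiste (each a Collar holder); then Amari and Okonkwo (both not a Collar holder).
Among Andersen, Saleh, Abara, Whitfield, Sato, Ruiz, Salazar and Baptiste, by date of appointment to the Order (earlier first): Andersen, Saleh, Abara and Whitfield (9 Feb 2000) before Sato, Ruiz, Salazar and Baptiste (3 Jul 2002).
Among Andersen, Saleh, Abara and Whitfield, by grade within the Order: Andersen and Saleh (Knight Commander) before Abara and Whitfield (Commander).
Andersen and Saleh both have roll number 265, so the next rule applies.
Among Andersen and Saleh, alphabetically by surname: Andersen before Saleh.
Abara and Whitfield both have roll number 507, so the next rule applies.
Among Abara and Whitfield, alphabetically by surname: Abara before Whitfield.
Among Sato, Ruiz, Salazar and Baptiste, by grade within the Order: Sato (Knight Commander) before Ruiz and Salazar (Commander) before Baptiste (Member).
Ruiz and Salazar both have roll number 323, so the next rule applies.
Among Ruiz and Salazar, alphabetically by surname: Ruiz before Salazar.
Amari and Okonkwo both have date of appointment to the Order 6 Feb 2006, so the next rule applies.
Amari and Okonkwo are each Knight Commander, so the next rule applies.
Amari and Okonkwo both have roll number 489, so the next rule applies.
Among Amari and Okonkwo, alphabetically by surname: Amari before Okonkwo.
Order: Andersen, Saleh, Abara, Whitfield, Sato, Ruiz, Salazar, Baptiste, Amari, Okonkwo.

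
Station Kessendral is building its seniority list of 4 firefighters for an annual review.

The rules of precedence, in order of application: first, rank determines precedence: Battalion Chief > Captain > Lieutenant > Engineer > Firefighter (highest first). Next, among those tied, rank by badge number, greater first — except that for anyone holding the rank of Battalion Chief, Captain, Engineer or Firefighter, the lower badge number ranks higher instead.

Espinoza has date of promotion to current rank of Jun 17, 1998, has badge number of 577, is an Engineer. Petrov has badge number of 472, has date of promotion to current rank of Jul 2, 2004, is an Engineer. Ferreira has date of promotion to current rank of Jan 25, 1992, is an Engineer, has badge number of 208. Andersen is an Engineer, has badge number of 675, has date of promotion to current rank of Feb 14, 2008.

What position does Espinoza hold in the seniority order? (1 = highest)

3

By rank: Ferreira, Petrov, Espinoza and Andersen (Engineer).
Among Ferreira, Petrov, Espinoza and Andersen, by badge number (lower first) (reversed rule for this group): Ferreira (208) before Petrov (472) before Espinoza (577) before Andersen (675).
Order: Ferreira, Petrov, Espinoza, Andersen. So position 3.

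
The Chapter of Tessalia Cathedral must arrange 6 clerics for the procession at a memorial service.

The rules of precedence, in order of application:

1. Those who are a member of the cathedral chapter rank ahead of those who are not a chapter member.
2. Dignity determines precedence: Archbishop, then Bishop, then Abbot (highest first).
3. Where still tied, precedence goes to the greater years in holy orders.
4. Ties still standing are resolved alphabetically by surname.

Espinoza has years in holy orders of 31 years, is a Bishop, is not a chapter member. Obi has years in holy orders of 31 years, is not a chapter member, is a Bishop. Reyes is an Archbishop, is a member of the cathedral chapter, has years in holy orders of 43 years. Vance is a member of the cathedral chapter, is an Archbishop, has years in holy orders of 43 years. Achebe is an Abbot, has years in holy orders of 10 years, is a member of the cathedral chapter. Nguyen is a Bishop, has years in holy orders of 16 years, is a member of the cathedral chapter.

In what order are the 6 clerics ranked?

Reyes, Vance, Nguyen, Achebe, Espinoza, Obi

By the first rule: Reyes, Vance, Nguyen and Achebe (each a member of the cathedral chapter); then Espinoza and Obi (both not a chapter member).
Among Reyes, Vance, Nguyen and Achebe, by dignity: Reyes and Vance (Archbishop) before Nguyen (Bishop) before Achebe (Abbot).
Reyes and Vance both have years in holy orders 43 years, so the next rule applies.
Among Reyes and Vance, alphabetically by surname: Reyes before Vance.
Espinoza and Obi are each Bishop, so the next rule applies.
Espinoza and Obi both have years in holy orders 31 years, so the next rule applies.
Among Espinoza and Obi, alphabetically by surname: Espinoza before Obi.
Full order: Reyes, Vance, Nguyen, Achebe, Espinoza, Obi.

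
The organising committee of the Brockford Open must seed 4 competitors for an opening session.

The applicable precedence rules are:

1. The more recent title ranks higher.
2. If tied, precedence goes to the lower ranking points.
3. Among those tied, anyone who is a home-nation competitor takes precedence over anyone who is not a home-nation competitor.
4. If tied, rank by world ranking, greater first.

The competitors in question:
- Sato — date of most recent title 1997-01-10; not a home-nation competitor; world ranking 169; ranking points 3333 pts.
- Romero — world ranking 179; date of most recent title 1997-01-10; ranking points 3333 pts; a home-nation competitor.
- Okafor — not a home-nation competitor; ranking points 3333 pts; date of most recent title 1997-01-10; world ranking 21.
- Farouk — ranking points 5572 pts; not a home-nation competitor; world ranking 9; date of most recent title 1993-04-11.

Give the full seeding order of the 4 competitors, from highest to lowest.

By date of most recent title (later first): Romero, Sato and Okafor (each 1997-01-10); then Farouk (1993-04-11).
Romero, Sato and Okafor all have ranking points 3333 pts, so the next rule applies.
Among Romero, Sato and Okafor, a home-nation competitor before not a home-nation competitor: Romero (a home-nation competitor) before Sato and Okafor (not a home-nation competitor).
Among Sato and Okafor, by world ranking (higher first): Sato (169) before Okafor (21).
Full order: Romero, Sato, Okafor, Farouk.

Romero, Sato, Okafor, Farouk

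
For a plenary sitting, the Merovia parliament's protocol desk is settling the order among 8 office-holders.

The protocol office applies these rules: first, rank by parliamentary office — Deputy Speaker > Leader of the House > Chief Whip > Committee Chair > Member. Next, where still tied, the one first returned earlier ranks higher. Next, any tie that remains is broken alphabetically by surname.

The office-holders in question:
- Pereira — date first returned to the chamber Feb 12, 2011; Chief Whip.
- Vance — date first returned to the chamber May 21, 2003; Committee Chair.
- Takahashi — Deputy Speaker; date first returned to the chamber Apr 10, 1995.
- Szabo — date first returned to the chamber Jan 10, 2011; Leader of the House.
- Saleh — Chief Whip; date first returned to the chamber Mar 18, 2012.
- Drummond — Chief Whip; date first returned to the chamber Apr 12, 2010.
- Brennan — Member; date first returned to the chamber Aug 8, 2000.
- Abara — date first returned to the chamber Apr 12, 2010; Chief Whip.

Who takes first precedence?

By parliamentary office: Takahashi (Deputy Speaker); then Szabo (Leader of the House); then Abara, Drummond, Pereira and Saleh (Chief Whip); then Vance (Committee Chair); then Brennan (Member).
Among Abara, Drummond, Pereira and Saleh, by date first returned to the chamber (earlier first): Abara and Drummond (Apr 12, 2010) before Pereira (Feb 12, 2011) before Saleh (Mar 18, 2012).
Among Abara and Drummond, alphabetically by surname: Abara before Drummond.
Order: Takahashi, Szabo, Abara, Drummond, Pereira, Saleh, Vance, Brennan.

Takahashi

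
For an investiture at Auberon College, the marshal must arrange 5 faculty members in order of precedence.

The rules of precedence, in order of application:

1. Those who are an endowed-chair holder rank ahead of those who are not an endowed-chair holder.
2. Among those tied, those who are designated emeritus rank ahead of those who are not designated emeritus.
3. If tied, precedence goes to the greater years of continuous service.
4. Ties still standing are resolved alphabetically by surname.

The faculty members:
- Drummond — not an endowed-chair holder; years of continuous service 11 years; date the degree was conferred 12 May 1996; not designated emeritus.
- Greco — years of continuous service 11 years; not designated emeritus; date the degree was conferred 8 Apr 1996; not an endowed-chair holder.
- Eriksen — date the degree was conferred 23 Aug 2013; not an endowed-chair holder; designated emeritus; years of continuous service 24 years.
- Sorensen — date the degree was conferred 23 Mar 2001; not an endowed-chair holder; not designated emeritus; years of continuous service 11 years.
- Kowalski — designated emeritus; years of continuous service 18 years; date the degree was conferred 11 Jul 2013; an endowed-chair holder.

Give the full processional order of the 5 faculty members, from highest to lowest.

Kowalski, Eriksen, Drummond, Greco, Sorensen

By the first rule: Kowalski (an endowed-chair holder); then Eriksen, Drummond, Greco and Sorensen (each not an endowed-chair holder).
Among Eriksen, Drummond, Greco and Sorensen, designated emeritus before not designated emeritus: Eriksen (designated emeritus) before Drummond, Greco and Sorensen (not designated emeritus).
Drummond, Greco and Sorensen all have years of continuous service 11 years, so the next rule applies.
Among Drummond, Greco and Sorensen, alphabetically by surname: Drummond before Greco before Sorensen.
Full order: Kowalski, Eriksen, Drummond, Greco, Sorensen.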